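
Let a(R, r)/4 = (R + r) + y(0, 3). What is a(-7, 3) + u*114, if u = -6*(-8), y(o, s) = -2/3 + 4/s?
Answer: 16376/3 ≈ 5458.7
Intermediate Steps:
y(o, s) = -⅔ + 4/s (y(o, s) = -2*⅓ + 4/s = -⅔ + 4/s)
u = 48
a(R, r) = 8/3 + 4*R + 4*r (a(R, r) = 4*((R + r) + (-⅔ + 4/3)) = 4*((R + r) + ⅔) = 4*(⅔ + R + r) = 8/3 + 4*R + 4*r)
a(-7, 3) + u*114 = (8/3 + 4*(-7) + 4*3) + 48*114 = (8/3 - 28 + 12) + 5472 = -40/3 + 5472 = 16376/3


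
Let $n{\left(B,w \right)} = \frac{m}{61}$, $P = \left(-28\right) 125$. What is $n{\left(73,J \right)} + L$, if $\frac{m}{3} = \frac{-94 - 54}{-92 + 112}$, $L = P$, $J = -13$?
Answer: $- \frac{1067611}{305} \approx -3500.4$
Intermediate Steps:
$P = -3500$
$L = -3500$
$m = - \frac{111}{5}$ ($m = 3 \frac{-94 - 54}{-92 + 112} = 3 \left(- \frac{148}{20}\right) = 3 \left(\left(-148\right) \frac{1}{20}\right) = 3 \left(- \frac{37}{5}\right) = - \frac{111}{5} \approx -22.2$)
$n{\left(B,w \right)} = - \frac{111}{305}$ ($n{\left(B,w \right)} = - \frac{111}{5 \cdot 61} = \left(- \frac{111}{5}\right) \frac{1}{61} = - \frac{111}{305}$)
$n{\left(73,J \right)} + L = - \frac{111}{305} - 3500 = - \frac{1067611}{305}$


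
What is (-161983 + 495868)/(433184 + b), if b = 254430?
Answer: 333885/687614 ≈ 0.48557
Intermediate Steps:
(-161983 + 495868)/(433184 + b) = (-161983 + 495868)/(433184 + 254430) = 333885/687614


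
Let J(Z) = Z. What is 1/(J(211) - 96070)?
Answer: -1/95859 ≈ -1.0432e-5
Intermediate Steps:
1/(J(211) - 96070) = 1/(211 - 96070) = 1/(-95859) = -1/95859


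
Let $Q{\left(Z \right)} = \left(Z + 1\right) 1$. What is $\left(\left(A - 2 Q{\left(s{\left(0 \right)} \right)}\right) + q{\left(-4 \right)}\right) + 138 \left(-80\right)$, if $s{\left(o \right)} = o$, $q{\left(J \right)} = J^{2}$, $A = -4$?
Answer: $-11030$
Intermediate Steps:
$Q{\left(Z \right)} = 1 + Z$ ($Q{\left(Z \right)} = \left(1 + Z\right) 1 = 1 + Z$)
$\left(\left(A - 2 Q{\left(s{\left(0 \right)} \right)}\right) + q{\left(-4 \right)}\right) + 138 \left(-80\right) = \left(\left(-4 - 2 \left(1 + 0\right)\right) + \left(-4\right)^{2}\right) + 138 \left(-80\right) = \left(\left(-4 - 2\right) + 16\right) - 11040 = \left(-6 + 16\right) - 11040 = 10 - 11040 = -11030$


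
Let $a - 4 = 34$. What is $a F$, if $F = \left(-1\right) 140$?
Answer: $-5320$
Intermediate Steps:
$a = 38$ ($a = 4 + 34 = 38$)
$F = -140$
$a F = 38 \left(-140\right) = -5320$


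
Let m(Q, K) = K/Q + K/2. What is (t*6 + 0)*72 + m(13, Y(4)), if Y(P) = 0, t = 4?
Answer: 1728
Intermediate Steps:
m(Q, K) = K/2 + K/Q (m(Q, K) = K/Q + K*(½) = K/Q + K/2 = K/2 + K/Q)
(t*6 + 0)*72 + m(13, Y(4)) = (4*6 + 0)*72 + ((½)*0 + 0/13) = (24 + 0)*72 + (0 + 0*(1/13)) = 24*72 + (0 + 0) = 1728 + 0 = 1728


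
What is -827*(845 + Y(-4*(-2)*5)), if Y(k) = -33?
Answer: -671524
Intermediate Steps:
-827*(845 + Y(-4*(-2)*5)) = -827*(845 - 33) = -827*812 = -671524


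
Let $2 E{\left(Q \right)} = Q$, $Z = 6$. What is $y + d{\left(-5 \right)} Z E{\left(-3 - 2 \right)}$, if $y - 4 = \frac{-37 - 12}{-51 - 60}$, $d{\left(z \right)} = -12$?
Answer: $\frac{20473}{111} \approx 184.44$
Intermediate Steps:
$E{\left(Q \right)} = \frac{Q}{2}$
$y = \frac{493}{111}$ ($y = 4 + \frac{-37 - 12}{-51 - 60} = 4 - \frac{49}{-111} = 4 - - \frac{49}{111} = 4 + \frac{49}{111} = \frac{493}{111} \approx 4.4414$)
$y + d{\left(-5 \right)} Z E{\left(-3 - 2 \right)} = \frac{493}{111} - 12 \cdot 6 \frac{-3 - 2}{2} = \frac{493}{111} - 12 \cdot 6 \cdot \frac{1}{2} \left(-5\right) = \frac{493}{111} - 12 \cdot 6 \left(- \frac{5}{2}\right) = \frac{493}{111} - -180 = \frac{493}{111} + 180 = \frac{20473}{111}$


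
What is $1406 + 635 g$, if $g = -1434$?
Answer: $-909184$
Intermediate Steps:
$1406 + 635 g = 1406 + 635 \left(-1434\right) = 1406 - 910590 = -909184$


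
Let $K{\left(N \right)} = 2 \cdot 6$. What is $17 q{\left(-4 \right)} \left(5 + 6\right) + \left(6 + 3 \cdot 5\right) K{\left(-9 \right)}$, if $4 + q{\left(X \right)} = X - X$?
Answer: $-496$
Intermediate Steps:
$K{\left(N \right)} = 12$
$q{\left(X \right)} = -4$ ($q{\left(X \right)} = -4 + \left(X - X\right) = -4 + 0 = -4$)
$17 q{\left(-4 \right)} \left(5 + 6\right) + \left(6 + 3 \cdot 5\right) K{\left(-9 \right)} = 17 \left(- 4 \left(5 + 6\right)\right) + \left(6 + 3 \cdot 5\right) 12 = 17 \left(\left(-4\right) 11\right) + \left(6 + 15\right) 12 = 17 \left(-44\right) + 21 \cdot 12 = -748 + 252 = -496$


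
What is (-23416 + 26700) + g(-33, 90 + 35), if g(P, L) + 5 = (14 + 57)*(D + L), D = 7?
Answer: 12651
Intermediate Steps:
g(P, L) = 492 + 71*L (g(P, L) = -5 + (14 + 57)*(7 + L) = -5 + 71*(7 + L) = -5 + (497 + 71*L) = 492 + 71*L)
(-23416 + 26700) + g(-33, 90 + 35) = (-23416 + 26700) + (492 + 71*(90 + 35)) = 3284 + (492 + 71*125) = 3284 + (492 + 8875) = 3284 + 9367 = 12651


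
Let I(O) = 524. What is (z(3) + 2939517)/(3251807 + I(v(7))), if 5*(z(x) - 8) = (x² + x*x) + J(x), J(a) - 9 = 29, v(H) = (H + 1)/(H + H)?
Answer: 14697681/16261655 ≈ 0.90382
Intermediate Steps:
v(H) = (1 + H)/(2*H) (v(H) = (1 + H)/((2*H)) = (1 + H)*(1/(2*H)) = (1 + H)/(2*H))
J(a) = 38 (J(a) = 9 + 29 = 38)
z(x) = 78/5 + 2*x²/5 (z(x) = 8 + ((x² + x*x) + 38)/5 = 8 + ((x² + x²) + 38)/5 = 8 + (2*x² + 38)/5 = 8 + (38 + 2*x²)/5 = 8 + (38/5 + 2*x²/5) = 78/5 + 2*x²/5)
(z(3) + 2939517)/(3251807 + I(v(7))) = ((78/5 + (⅖)*3²) + 2939517)/(3251807 + 524) = ((78/5 + (⅖)*9) + 2939517)/3252331 = ((78/5 + 18/5) + 2939517)*(1/3252331) = (96/5 + 2939517)*(1/3252331) = (14697681/5)*(1/3252331) = 14697681/16261655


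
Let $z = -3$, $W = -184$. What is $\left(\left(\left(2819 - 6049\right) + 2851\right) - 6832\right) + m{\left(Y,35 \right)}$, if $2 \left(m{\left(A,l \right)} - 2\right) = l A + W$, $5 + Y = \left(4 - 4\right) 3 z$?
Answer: $- \frac{14777}{2} \approx -7388.5$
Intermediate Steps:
$Y = -5$ ($Y = -5 + \left(4 - 4\right) 3 \left(-3\right) = -5 + 0 \cdot 3 \left(-3\right) = -5 + 0 \left(-3\right) = -5 + 0 = -5$)
$m{\left(A,l \right)} = -90 + \frac{A l}{2}$ ($m{\left(A,l \right)} = 2 + \frac{l A - 184}{2} = 2 + \frac{A l - 184}{2} = 2 + \frac{-184 + A l}{2} = 2 + \left(-92 + \frac{A l}{2}\right) = -90 + \frac{A l}{2}$)
$\left(\left(\left(2819 - 6049\right) + 2851\right) - 6832\right) + m{\left(Y,35 \right)} = \left(\left(\left(2819 - 6049\right) + 2851\right) - 6832\right) - \left(90 + \frac{5}{2} \cdot 35\right) = \left(\left(-3230 + 2851\right) - 6832\right) - \frac{355}{2} = \left(-379 - 6832\right) - \frac{355}{2} = -7211 - \frac{355}{2} = - \frac{14777}{2}$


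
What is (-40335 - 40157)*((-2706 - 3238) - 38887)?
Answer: 3608536852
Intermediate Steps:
(-40335 - 40157)*((-2706 - 3238) - 38887) = -80492*(-5944 - 38887) = -80492*(-44831) = 3608536852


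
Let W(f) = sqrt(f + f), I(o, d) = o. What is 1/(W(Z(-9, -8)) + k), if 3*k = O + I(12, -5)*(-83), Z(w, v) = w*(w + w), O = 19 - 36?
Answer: -3/959 ≈ -0.0031283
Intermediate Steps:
O = -17
Z(w, v) = 2*w**2 (Z(w, v) = w*(2*w) = 2*w**2)
W(f) = sqrt(2)*sqrt(f) (W(f) = sqrt(2*f) = sqrt(2)*sqrt(f))
k = -1013/3 (k = (-17 + 12*(-83))/3 = (-17 - 996)/3 = (1/3)*(-1013) = -1013/3 ≈ -337.67)
1/(W(Z(-9, -8)) + k) = 1/(sqrt(2)*sqrt(2*(-9)**2) - 1013/3) = 1/(sqrt(2)*sqrt(2*81) - 1013/3) = 1/(sqrt(2)*sqrt(162) - 1013/3) = 1/(sqrt(2)*(9*sqrt(2)) - 1013/3) = 1/(18 - 1013/3) = 1/(-959/3) = -3/959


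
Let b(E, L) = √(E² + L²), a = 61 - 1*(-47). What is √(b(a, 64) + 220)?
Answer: 2*√(55 + √985) ≈ 18.589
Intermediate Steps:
a = 108 (a = 61 + 47 = 108)
√(b(a, 64) + 220) = √(√(108² + 64²) + 220) = √(√(11664 + 4096) + 220) = √(√15760 + 220) = √(4*√985 + 220) = √(220 + 4*√985)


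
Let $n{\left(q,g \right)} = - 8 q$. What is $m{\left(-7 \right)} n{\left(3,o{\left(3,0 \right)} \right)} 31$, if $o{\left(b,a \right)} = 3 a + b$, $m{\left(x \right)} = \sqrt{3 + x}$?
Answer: $- 1488 i \approx - 1488.0 i$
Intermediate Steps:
$o{\left(b,a \right)} = b + 3 a$
$m{\left(-7 \right)} n{\left(3,o{\left(3,0 \right)} \right)} 31 = \sqrt{3 - 7} \left(\left(-8\right) 3\right) 31 = \sqrt{-4} \left(-24\right) 31 = 2 i \left(-24\right) 31 = - 48 i 31 = - 1488 i$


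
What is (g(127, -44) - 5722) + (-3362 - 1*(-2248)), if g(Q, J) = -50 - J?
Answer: -6842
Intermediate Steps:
(g(127, -44) - 5722) + (-3362 - 1*(-2248)) = ((-50 - 1*(-44)) - 5722) + (-3362 - 1*(-2248)) = ((-50 + 44) - 5722) + (-3362 + 2248) = (-6 - 5722) - 1114 = -5728 - 1114 = -6842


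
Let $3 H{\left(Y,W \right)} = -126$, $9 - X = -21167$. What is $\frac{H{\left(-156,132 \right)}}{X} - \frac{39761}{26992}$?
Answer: $- \frac{105389075}{71447824} \approx -1.475$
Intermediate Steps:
$X = 21176$ ($X = 9 - -21167 = 9 + 21167 = 21176$)
$H{\left(Y,W \right)} = -42$ ($H{\left(Y,W \right)} = \frac{1}{3} \left(-126\right) = -42$)
$\frac{H{\left(-156,132 \right)}}{X} - \frac{39761}{26992} = - \frac{42}{21176} - \frac{39761}{26992} = \left(-42\right) \frac{1}{21176} - \frac{39761}{26992} = - \frac{21}{10588} - \frac{39761}{26992} = - \frac{105389075}{71447824}$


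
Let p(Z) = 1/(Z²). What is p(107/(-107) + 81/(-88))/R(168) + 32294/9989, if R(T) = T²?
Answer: 58108155509/17973637227 ≈ 3.2330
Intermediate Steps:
p(Z) = Z⁻²
p(107/(-107) + 81/(-88))/R(168) + 32294/9989 = 1/((107/(-107) + 81/(-88))²*(168²)) + 32294/9989 = 1/((107*(-1/107) + 81*(-1/88))²*28224) + 32294*(1/9989) = (1/28224)/(-1 - 81/88)² + 32294/9989 = (1/28224)/(-169/88)² + 32294/9989 = (7744/28561)*(1/28224) + 32294/9989 = 121/12595401 + 32294/9989 = 58108155509/17973637227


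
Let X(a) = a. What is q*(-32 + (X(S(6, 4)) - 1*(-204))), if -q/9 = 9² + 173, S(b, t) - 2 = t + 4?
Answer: -416052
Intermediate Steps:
S(b, t) = 6 + t (S(b, t) = 2 + (t + 4) = 2 + (4 + t) = 6 + t)
q = -2286 (q = -9*(9² + 173) = -9*(81 + 173) = -9*254 = -2286)
q*(-32 + (X(S(6, 4)) - 1*(-204))) = -2286*(-32 + ((6 + 4) - 1*(-204))) = -2286*(-32 + (10 + 204)) = -2286*(-32 + 214) = -2286*182 = -416052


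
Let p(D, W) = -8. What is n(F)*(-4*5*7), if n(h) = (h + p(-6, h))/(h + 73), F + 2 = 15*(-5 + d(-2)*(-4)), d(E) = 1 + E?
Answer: 125/2 ≈ 62.500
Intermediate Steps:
F = -17 (F = -2 + 15*(-5 + (1 - 2)*(-4)) = -2 + 15*(-5 - 1*(-4)) = -2 + 15*(-5 + 4) = -2 + 15*(-1) = -2 - 15 = -17)
n(h) = (-8 + h)/(73 + h) (n(h) = (h - 8)/(h + 73) = (-8 + h)/(73 + h))
n(F)*(-4*5*7) = ((-8 - 17)/(73 - 17))*(-4*5*7) = (-25/56)*(-20*7) = ((1/56)*(-25))*(-140) = -25/56*(-140) = 125/2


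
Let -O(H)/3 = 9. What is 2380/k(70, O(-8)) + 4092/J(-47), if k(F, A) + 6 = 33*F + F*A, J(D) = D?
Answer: -791114/9729 ≈ -81.315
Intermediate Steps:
O(H) = -27 (O(H) = -3*9 = -27)
k(F, A) = -6 + 33*F + A*F (k(F, A) = -6 + (33*F + F*A) = -6 + (33*F + A*F) = -6 + 33*F + A*F)
2380/k(70, O(-8)) + 4092/J(-47) = 2380/(-6 + 33*70 - 27*70) + 4092/(-47) = 2380/(-6 + 2310 - 1890) + 4092*(-1/47) = 2380/414 - 4092/47 = 2380*(1/414) - 4092/47 = 1190/207 - 4092/47 = -791114/9729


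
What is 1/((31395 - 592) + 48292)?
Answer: 1/79095 ≈ 1.2643e-5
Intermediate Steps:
1/((31395 - 592) + 48292) = 1/(30803 + 48292) = 1/79095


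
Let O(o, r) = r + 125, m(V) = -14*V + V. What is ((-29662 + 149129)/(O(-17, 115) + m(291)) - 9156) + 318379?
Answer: 1095457622/3543 ≈ 3.0919e+5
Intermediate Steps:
m(V) = -13*V
O(o, r) = 125 + r
((-29662 + 149129)/(O(-17, 115) + m(291)) - 9156) + 318379 = ((-29662 + 149129)/((125 + 115) - 13*291) - 9156) + 318379 = (119467/(240 - 3783) - 9156) + 318379 = (119467/(-3543) - 9156) + 318379 = (119467*(-1/3543) - 9156) + 318379 = (-119467/3543 - 9156) + 318379 = -32559175/3543 + 318379 = 1095457622/3543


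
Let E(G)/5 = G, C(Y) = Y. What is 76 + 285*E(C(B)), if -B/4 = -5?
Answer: 28576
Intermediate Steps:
B = 20 (B = -4*(-5) = 20)
E(G) = 5*G
76 + 285*E(C(B)) = 76 + 285*(5*20) = 76 + 285*100 = 76 + 28500 = 28576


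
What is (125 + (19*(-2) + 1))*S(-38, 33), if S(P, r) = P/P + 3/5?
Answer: 704/5 ≈ 140.80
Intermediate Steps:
S(P, r) = 8/5 (S(P, r) = 1 + 3*(1/5) = 1 + 3/5 = 8/5)
(125 + (19*(-2) + 1))*S(-38, 33) = (125 + (19*(-2) + 1))*(8/5) = (125 + (-38 + 1))*(8/5) = (125 - 37)*(8/5) = 88*(8/5) = 704/5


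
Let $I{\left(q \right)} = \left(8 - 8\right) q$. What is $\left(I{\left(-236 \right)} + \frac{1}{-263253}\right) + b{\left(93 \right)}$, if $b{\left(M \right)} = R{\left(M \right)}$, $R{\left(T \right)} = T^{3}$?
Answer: $\frac{211749393320}{263253} \approx 8.0436 \cdot 10^{5}$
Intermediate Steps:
$b{\left(M \right)} = M^{3}$
$I{\left(q \right)} = 0$ ($I{\left(q \right)} = 0 q = 0$)
$\left(I{\left(-236 \right)} + \frac{1}{-263253}\right) + b{\left(93 \right)} = \left(0 + \frac{1}{-263253}\right) + 93^{3} = \left(0 - \frac{1}{263253}\right) + 804357 = - \frac{1}{263253} + 804357 = \frac{211749393320}{263253}$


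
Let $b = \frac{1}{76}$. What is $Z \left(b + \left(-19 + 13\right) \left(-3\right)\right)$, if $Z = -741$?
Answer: $- \frac{53391}{4} \approx -13348.0$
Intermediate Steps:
$b = \frac{1}{76} \approx 0.013158$
$Z \left(b + \left(-19 + 13\right) \left(-3\right)\right) = - 741 \left(\frac{1}{76} + \left(-19 + 13\right) \left(-3\right)\right) = - 741 \left(\frac{1}{76} - -18\right) = - 741 \left(\frac{1}{76} + 18\right) = \left(-741\right) \frac{1369}{76} = - \frac{53391}{4}$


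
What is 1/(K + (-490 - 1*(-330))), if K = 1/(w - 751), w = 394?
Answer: -357/57121 ≈ -0.0062499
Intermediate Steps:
K = -1/357 (K = 1/(394 - 751) = 1/(-357) = -1/357 ≈ -0.0028011)
1/(K + (-490 - 1*(-330))) = 1/(-1/357 + (-490 - 1*(-330))) = 1/(-1/357 + (-490 + 330)) = 1/(-1/357 - 160) = 1/(-57121/357) = -357/57121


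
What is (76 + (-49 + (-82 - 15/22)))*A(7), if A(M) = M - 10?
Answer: 3675/22 ≈ 167.05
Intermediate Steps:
A(M) = -10 + M
(76 + (-49 + (-82 - 15/22)))*A(7) = (76 + (-49 + (-82 - 15/22)))*(-10 + 7) = (76 + (-49 + (-82 - 15/22)))*(-3) = (76 + (-49 - 1819/22))*(-3) = (76 - 2897/22)*(-3) = -1225/22*(-3) = 3675/22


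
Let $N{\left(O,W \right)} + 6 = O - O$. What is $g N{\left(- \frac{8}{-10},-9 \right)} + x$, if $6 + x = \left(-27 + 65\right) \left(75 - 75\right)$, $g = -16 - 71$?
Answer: $516$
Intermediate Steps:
$N{\left(O,W \right)} = -6$ ($N{\left(O,W \right)} = -6 + \left(O - O\right) = -6 + 0 = -6$)
$g = -87$
$x = -6$ ($x = -6 + \left(-27 + 65\right) \left(75 - 75\right) = -6 + 38 \cdot 0 = -6 + 0 = -6$)
$g N{\left(- \frac{8}{-10},-9 \right)} + x = \left(-87\right) \left(-6\right) - 6 = 522 - 6 = 516$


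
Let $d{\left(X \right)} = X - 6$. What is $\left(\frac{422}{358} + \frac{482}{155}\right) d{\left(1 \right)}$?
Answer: $- \frac{118983}{5549} \approx -21.442$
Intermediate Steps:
$d{\left(X \right)} = -6 + X$
$\left(\frac{422}{358} + \frac{482}{155}\right) d{\left(1 \right)} = \left(\frac{422}{358} + \frac{482}{155}\right) \left(-6 + 1\right) = \left(422 \cdot \frac{1}{358} + 482 \cdot \frac{1}{155}\right) \left(-5\right) = \left(\frac{211}{179} + \frac{482}{155}\right) \left(-5\right) = \frac{118983}{27745} \left(-5\right) = - \frac{118983}{5549}$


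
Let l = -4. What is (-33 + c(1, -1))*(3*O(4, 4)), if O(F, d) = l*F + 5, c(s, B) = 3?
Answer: 990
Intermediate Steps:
O(F, d) = 5 - 4*F (O(F, d) = -4*F + 5 = 5 - 4*F)
(-33 + c(1, -1))*(3*O(4, 4)) = (-33 + 3)*(3*(5 - 4*4)) = -90*(5 - 16) = -90*(-11) = -30*(-33) = 990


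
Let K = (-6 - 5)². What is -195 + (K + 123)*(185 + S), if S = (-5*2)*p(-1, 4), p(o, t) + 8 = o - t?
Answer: 76665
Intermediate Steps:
p(o, t) = -8 + o - t (p(o, t) = -8 + (o - t) = -8 + o - t)
K = 121 (K = (-11)² = 121)
S = 130 (S = (-5*2)*(-8 - 1 - 1*4) = -10*(-8 - 1 - 4) = -10*(-13) = 130)
-195 + (K + 123)*(185 + S) = -195 + (121 + 123)*(185 + 130) = -195 + 244*315 = -195 + 76860 = 76665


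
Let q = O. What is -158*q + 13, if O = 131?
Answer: -20685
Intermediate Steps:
q = 131
-158*q + 13 = -158*131 + 13 = -20698 + 13 = -20685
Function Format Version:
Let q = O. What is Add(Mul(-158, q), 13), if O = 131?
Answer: -20685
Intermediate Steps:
q = 131
Add(Mul(-158, q), 13) = Add(Mul(-158, 131), 13) = Add(-20698, 13) = -20685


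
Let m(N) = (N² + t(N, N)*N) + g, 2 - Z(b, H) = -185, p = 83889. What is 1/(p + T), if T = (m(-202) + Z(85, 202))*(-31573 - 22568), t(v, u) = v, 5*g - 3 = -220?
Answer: -5/22130147433 ≈ -2.2594e-10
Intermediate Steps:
g = -217/5 (g = ⅗ + (⅕)*(-220) = ⅗ - 44 = -217/5 ≈ -43.400)
Z(b, H) = 187 (Z(b, H) = 2 - 1*(-185) = 2 + 185 = 187)
m(N) = -217/5 + 2*N² (m(N) = (N² + N*N) - 217/5 = (N² + N²) - 217/5 = 2*N² - 217/5 = -217/5 + 2*N²)
T = -22130566878/5 (T = ((-217/5 + 2*(-202)²) + 187)*(-31573 - 22568) = ((-217/5 + 2*40804) + 187)*(-54141) = ((-217/5 + 81608) + 187)*(-54141) = (407823/5 + 187)*(-54141) = (408758/5)*(-54141) = -22130566878/5 ≈ -4.4261e+9)
1/(p + T) = 1/(83889 - 22130566878/5) = 1/(-22130147433/5) = -5/22130147433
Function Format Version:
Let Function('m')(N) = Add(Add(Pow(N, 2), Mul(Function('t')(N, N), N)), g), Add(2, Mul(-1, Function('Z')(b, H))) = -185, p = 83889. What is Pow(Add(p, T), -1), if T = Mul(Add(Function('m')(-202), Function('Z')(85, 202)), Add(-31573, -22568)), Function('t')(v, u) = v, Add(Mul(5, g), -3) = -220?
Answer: Rational(-5, 22130147433) ≈ -2.2594e-10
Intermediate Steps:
g = Rational(-217, 5) (g = Add(Rational(3, 5), Mul(Rational(1, 5), -220)) = Add(Rational(3, 5), -44) = Rational(-217, 5) ≈ -43.400)
Function('Z')(b, H) = 187 (Function('Z')(b, H) = Add(2, Mul(-1, -185)) = Add(2, 185) = 187)
Function('m')(N) = Add(Rational(-217, 5), Mul(2, Pow(N, 2))) (Function('m')(N) = Add(Add(Pow(N, 2), Mul(N, N)), Rational(-217, 5)) = Add(Add(Pow(N, 2), Pow(N, 2)), Rational(-217, 5)) = Add(Mul(2, Pow(N, 2)), Rational(-217, 5)) = Add(Rational(-217, 5), Mul(2, Pow(N, 2))))
T = Rational(-22130566878, 5) (T = Mul(Add(Add(Rational(-217, 5), Mul(2, Pow(-202, 2))), 187), Add(-31573, -22568)) = Mul(Add(Add(Rational(-217, 5), Mul(2, 40804)), 187), -54141) = Mul(Add(Add(Rational(-217, 5), 81608), 187), -54141) = Mul(Add(Rational(407823, 5), 187), -54141) = Mul(Rational(408758, 5), -54141) = Rational(-22130566878, 5) ≈ -4.4261e+9)
Pow(Add(p, T), -1) = Pow(Add(83889, Rational(-22130566878, 5)), -1) = Pow(Rational(-22130147433, 5), -1) = Rational(-5, 22130147433)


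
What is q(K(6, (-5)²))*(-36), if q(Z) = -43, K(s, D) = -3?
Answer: 1548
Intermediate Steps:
q(K(6, (-5)²))*(-36) = -43*(-36) = 1548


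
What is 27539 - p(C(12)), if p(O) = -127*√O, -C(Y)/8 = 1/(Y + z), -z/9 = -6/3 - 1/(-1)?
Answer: 27539 + 254*I*√42/21 ≈ 27539.0 + 78.386*I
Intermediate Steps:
z = 9 (z = -9*(-6/3 - 1/(-1)) = -9*(-6*⅓ - 1*(-1)) = -9*(-2 + 1) = -9*(-1) = 9)
C(Y) = -8/(9 + Y) (C(Y) = -8/(Y + 9) = -8/(9 + Y))
27539 - p(C(12)) = 27539 - (-127)*√(-8/(9 + 12)) = 27539 - (-127)*√(-8/21) = 27539 - (-127)*2*I*√42/21 = 27539 - (-254)*I*√42/21 = 27539 + 254*I*√42/21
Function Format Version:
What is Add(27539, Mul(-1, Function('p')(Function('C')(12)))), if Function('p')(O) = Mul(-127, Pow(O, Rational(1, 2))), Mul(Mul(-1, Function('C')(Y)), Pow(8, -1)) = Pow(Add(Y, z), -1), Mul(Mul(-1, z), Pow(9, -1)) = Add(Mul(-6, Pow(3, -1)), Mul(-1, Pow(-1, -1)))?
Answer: Add(27539, Mul(Rational(254, 21), I, Pow(42, Rational(1, 2)))) ≈ Add(27539., Mul(78.386, I))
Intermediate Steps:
z = 9 (z = Mul(-9, Add(Mul(-6, Pow(3, -1)), Mul(-1, Pow(-1, -1)))) = Mul(-9, Add(Mul(-6, Rational(1, 3)), Mul(-1, -1))) = Mul(-9, Add(-2, 1)) = Mul(-9, -1) = 9)
Function('C')(Y) = Mul(-8, Pow(Add(9, Y), -1)) (Function('C')(Y) = Mul(-8, Pow(Add(Y, 9), -1)) = Mul(-8, Pow(Add(9, Y), -1)))
Add(27539, Mul(-1, Function('p')(Function('C')(12)))) = Add(27539, Mul(-1, Mul(-127, Pow(Mul(-8, Pow(Add(9, 12), -1)), Rational(1, 2))))) = Add(27539, Mul(-1, Mul(-127, Pow(Mul(-8, Pow(21, -1)), Rational(1, 2))))) = Add(27539, Mul(-1, Mul(-127, Pow(Mul(-8, Rational(1, 21)), Rational(1, 2))))) = Add(27539, Mul(-1, Mul(-127, Pow(Rational(-8, 21), Rational(1, 2))))) = Add(27539, Mul(-1, Mul(-127, Mul(Rational(2, 21), I, Pow(42, Rational(1, 2)))))) = Add(27539, Mul(-1, Mul(Rational(-254, 21), I, Pow(42, Rational(1, 2))))) = Add(27539, Mul(Rational(254, 21), I, Pow(42, Rational(1, 2))))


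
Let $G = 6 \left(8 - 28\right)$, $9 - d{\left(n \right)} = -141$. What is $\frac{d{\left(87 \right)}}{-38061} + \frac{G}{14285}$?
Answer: $- \frac{447338}{36246759} \approx -0.012341$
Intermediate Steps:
$d{\left(n \right)} = 150$ ($d{\left(n \right)} = 9 - -141 = 9 + 141 = 150$)
$G = -120$ ($G = 6 \left(-20\right) = -120$)
$\frac{d{\left(87 \right)}}{-38061} + \frac{G}{14285} = \frac{150}{-38061} - \frac{120}{14285} = 150 \left(- \frac{1}{38061}\right) - \frac{24}{2857} = - \frac{50}{12687} - \frac{24}{2857} = - \frac{447338}{36246759}$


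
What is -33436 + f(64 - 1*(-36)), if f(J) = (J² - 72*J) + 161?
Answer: -30475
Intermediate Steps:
f(J) = 161 + J² - 72*J
-33436 + f(64 - 1*(-36)) = -33436 + (161 + (64 - 1*(-36))² - 72*(64 - 1*(-36))) = -33436 + (161 + (64 + 36)² - 72*(64 + 36)) = -33436 + (161 + 100² - 72*100) = -33436 + (161 + 10000 - 7200) = -33436 + 2961 = -30475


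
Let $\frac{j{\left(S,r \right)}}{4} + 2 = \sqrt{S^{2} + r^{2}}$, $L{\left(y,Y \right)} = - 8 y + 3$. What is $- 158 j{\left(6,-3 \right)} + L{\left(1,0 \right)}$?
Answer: $1259 - 1896 \sqrt{5} \approx -2980.6$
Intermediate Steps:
$L{\left(y,Y \right)} = 3 - 8 y$
$j{\left(S,r \right)} = -8 + 4 \sqrt{S^{2} + r^{2}}$
$- 158 j{\left(6,-3 \right)} + L{\left(1,0 \right)} = - 158 \left(-8 + 4 \sqrt{6^{2} + \left(-3\right)^{2}}\right) + \left(3 - 8\right) = - 158 \left(-8 + 4 \sqrt{36 + 9}\right) + \left(3 - 8\right) = - 158 \left(-8 + 4 \sqrt{45}\right) - 5 = - 158 \left(-8 + 4 \cdot 3 \sqrt{5}\right) - 5 = - 158 \left(-8 + 12 \sqrt{5}\right) - 5 = \left(1264 - 1896 \sqrt{5}\right) - 5 = 1259 - 1896 \sqrt{5}$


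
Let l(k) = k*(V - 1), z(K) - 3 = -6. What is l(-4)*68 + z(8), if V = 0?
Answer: 269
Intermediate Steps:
z(K) = -3 (z(K) = 3 - 6 = -3)
l(k) = -k (l(k) = k*(0 - 1) = k*(-1) = -k)
l(-4)*68 + z(8) = -1*(-4)*68 - 3 = 4*68 - 3 = 272 - 3 = 269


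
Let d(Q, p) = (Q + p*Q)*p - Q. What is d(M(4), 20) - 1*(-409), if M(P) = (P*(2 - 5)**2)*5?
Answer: 75829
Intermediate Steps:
M(P) = 45*P (M(P) = (P*(-3)**2)*5 = (P*9)*5 = (9*P)*5 = 45*P)
d(Q, p) = -Q + p*(Q + Q*p) (d(Q, p) = (Q + Q*p)*p - Q = p*(Q + Q*p) - Q = -Q + p*(Q + Q*p))
d(M(4), 20) - 1*(-409) = (45*4)*(-1 + 20 + 20**2) - 1*(-409) = 180*(-1 + 20 + 400) + 409 = 180*419 + 409 = 75420 + 409 = 75829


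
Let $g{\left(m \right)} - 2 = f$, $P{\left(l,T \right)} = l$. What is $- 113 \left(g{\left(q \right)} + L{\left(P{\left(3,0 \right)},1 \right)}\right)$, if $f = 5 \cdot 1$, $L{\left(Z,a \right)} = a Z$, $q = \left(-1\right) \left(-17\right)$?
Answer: $-1130$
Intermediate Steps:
$q = 17$
$L{\left(Z,a \right)} = Z a$
$f = 5$
$g{\left(m \right)} = 7$ ($g{\left(m \right)} = 2 + 5 = 7$)
$- 113 \left(g{\left(q \right)} + L{\left(P{\left(3,0 \right)},1 \right)}\right) = - 113 \left(7 + 3 \cdot 1\right) = - 113 \left(7 + 3\right) = \left(-113\right) 10 = -1130$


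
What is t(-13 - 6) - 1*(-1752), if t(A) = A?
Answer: 1733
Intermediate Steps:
t(-13 - 6) - 1*(-1752) = (-13 - 6) - 1*(-1752) = -19 + 1752 = 1733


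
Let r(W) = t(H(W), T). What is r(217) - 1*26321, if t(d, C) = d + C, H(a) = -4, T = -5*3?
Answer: -26340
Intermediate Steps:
T = -15
t(d, C) = C + d
r(W) = -19 (r(W) = -15 - 4 = -19)
r(217) - 1*26321 = -19 - 1*26321 = -19 - 26321 = -26340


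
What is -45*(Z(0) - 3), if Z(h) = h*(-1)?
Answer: 135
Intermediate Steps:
Z(h) = -h
-45*(Z(0) - 3) = -45*(-1*0 - 3) = -45*(0 - 3) = -45*(-3) = 135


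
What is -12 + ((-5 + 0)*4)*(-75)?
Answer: 1488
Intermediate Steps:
-12 + ((-5 + 0)*4)*(-75) = -12 - 5*4*(-75) = -12 - 20*(-75) = -12 + 1500 = 1488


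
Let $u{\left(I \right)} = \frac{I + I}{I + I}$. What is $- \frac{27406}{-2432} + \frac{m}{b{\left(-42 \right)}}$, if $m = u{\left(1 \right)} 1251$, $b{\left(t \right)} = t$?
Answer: $- \frac{157615}{8512} \approx -18.517$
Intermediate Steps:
$u{\left(I \right)} = 1$ ($u{\left(I \right)} = \frac{2 I}{2 I} = 2 I \frac{1}{2 I} = 1$)
$m = 1251$ ($m = 1 \cdot 1251 = 1251$)
$- \frac{27406}{-2432} + \frac{m}{b{\left(-42 \right)}} = - \frac{27406}{-2432} + \frac{1251}{-42} = \left(-27406\right) \left(- \frac{1}{2432}\right) + 1251 \left(- \frac{1}{42}\right) = \frac{13703}{1216} - \frac{417}{14} = - \frac{157615}{8512}$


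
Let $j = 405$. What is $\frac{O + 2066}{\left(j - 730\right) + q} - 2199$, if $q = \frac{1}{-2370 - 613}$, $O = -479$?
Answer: $- \frac{2136611745}{969476} \approx -2203.9$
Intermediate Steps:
$q = - \frac{1}{2983}$ ($q = \frac{1}{-2983} = - \frac{1}{2983} \approx -0.00033523$)
$\frac{O + 2066}{\left(j - 730\right) + q} - 2199 = \frac{-479 + 2066}{\left(405 - 730\right) - \frac{1}{2983}} - 2199 = \frac{1587}{-325 - \frac{1}{2983}} - 2199 = \frac{1587}{- \frac{969476}{2983}} - 2199 = 1587 \left(- \frac{2983}{969476}\right) - 2199 = - \frac{4734021}{969476} - 2199 = - \frac{2136611745}{969476}$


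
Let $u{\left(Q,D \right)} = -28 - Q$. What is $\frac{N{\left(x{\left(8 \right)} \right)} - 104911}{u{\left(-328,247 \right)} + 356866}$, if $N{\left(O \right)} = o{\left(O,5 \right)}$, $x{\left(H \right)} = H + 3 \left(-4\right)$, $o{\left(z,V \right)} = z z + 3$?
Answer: $- \frac{52446}{178583} \approx -0.29368$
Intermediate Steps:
$o{\left(z,V \right)} = 3 + z^{2}$ ($o{\left(z,V \right)} = z^{2} + 3 = 3 + z^{2}$)
$x{\left(H \right)} = -12 + H$ ($x{\left(H \right)} = H - 12 = -12 + H$)
$N{\left(O \right)} = 3 + O^{2}$
$\frac{N{\left(x{\left(8 \right)} \right)} - 104911}{u{\left(-328,247 \right)} + 356866} = \frac{\left(3 + \left(-12 + 8\right)^{2}\right) - 104911}{\left(-28 - -328\right) + 356866} = \frac{\left(3 + \left(-4\right)^{2}\right) - 104911}{\left(-28 + 328\right) + 356866} = \frac{\left(3 + 16\right) - 104911}{300 + 356866} = \frac{19 - 104911}{357166} = \left(-104892\right) \frac{1}{357166} = - \frac{52446}{178583}$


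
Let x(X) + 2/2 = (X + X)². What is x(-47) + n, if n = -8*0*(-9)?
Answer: 8835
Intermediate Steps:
x(X) = -1 + 4*X² (x(X) = -1 + (X + X)² = -1 + (2*X)² = -1 + 4*X²)
n = 0 (n = 0*(-9) = 0)
x(-47) + n = (-1 + 4*(-47)²) + 0 = (-1 + 4*2209) + 0 = (-1 + 8836) + 0 = 8835 + 0 = 8835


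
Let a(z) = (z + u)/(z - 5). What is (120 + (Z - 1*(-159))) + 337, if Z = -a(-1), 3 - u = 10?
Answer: 1844/3 ≈ 614.67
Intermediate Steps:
u = -7 (u = 3 - 1*10 = 3 - 10 = -7)
a(z) = (-7 + z)/(-5 + z) (a(z) = (z - 7)/(z - 5) = (-7 + z)/(-5 + z))
Z = -4/3 (Z = -(-7 - 1)/(-5 - 1) = -(-8)/(-6) = -(-1)*(-8)/6 = -1*4/3 = -4/3 ≈ -1.3333)
(120 + (Z - 1*(-159))) + 337 = (120 + (-4/3 - 1*(-159))) + 337 = (120 + (-4/3 + 159)) + 337 = (120 + 473/3) + 337 = 833/3 + 337 = 1844/3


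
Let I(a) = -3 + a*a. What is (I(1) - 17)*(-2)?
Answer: 38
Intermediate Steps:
I(a) = -3 + a²
(I(1) - 17)*(-2) = ((-3 + 1²) - 17)*(-2) = ((-3 + 1) - 17)*(-2) = (-2 - 17)*(-2) = -19*(-2) = 38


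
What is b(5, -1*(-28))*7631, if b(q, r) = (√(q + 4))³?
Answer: 206037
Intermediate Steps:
b(q, r) = (4 + q)^(3/2) (b(q, r) = (√(4 + q))³ = (4 + q)^(3/2))
b(5, -1*(-28))*7631 = (4 + 5)^(3/2)*7631 = 9^(3/2)*7631 = 27*7631 = 206037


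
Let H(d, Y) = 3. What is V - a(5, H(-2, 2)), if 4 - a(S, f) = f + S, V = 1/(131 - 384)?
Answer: 1011/253 ≈ 3.9960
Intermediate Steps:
V = -1/253 (V = 1/(-253) = -1/253 ≈ -0.0039526)
a(S, f) = 4 - S - f (a(S, f) = 4 - (f + S) = 4 - (S + f) = 4 + (-S - f) = 4 - S - f)
V - a(5, H(-2, 2)) = -1/253 - (4 - 1*5 - 1*3) = -1/253 - (4 - 5 - 3) = -1/253 - 1*(-4) = -1/253 + 4 = 1011/253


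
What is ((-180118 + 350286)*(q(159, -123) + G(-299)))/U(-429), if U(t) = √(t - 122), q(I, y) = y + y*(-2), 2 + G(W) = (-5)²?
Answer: -24844528*I*√551/551 ≈ -1.0584e+6*I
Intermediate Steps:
G(W) = 23 (G(W) = -2 + (-5)² = -2 + 25 = 23)
q(I, y) = -y (q(I, y) = y - 2*y = -y)
U(t) = √(-122 + t)
((-180118 + 350286)*(q(159, -123) + G(-299)))/U(-429) = ((-180118 + 350286)*(-1*(-123) + 23))/(√(-122 - 429)) = (170168*(123 + 23))/(√(-551)) = (170168*146)/((I*√551)) = 24844528*(-I*√551/551) = -24844528*I*√551/551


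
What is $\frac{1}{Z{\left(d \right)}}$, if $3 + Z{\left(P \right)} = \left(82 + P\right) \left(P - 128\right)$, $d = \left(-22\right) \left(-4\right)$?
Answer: $- \frac{1}{6803} \approx -0.00014699$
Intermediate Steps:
$d = 88$
$Z{\left(P \right)} = -3 + \left(-128 + P\right) \left(82 + P\right)$ ($Z{\left(P \right)} = -3 + \left(82 + P\right) \left(P - 128\right) = -3 + \left(82 + P\right) \left(-128 + P\right) = -3 + \left(-128 + P\right) \left(82 + P\right)$)
$\frac{1}{Z{\left(d \right)}} = \frac{1}{-10499 + 88^{2} - 4048} = \frac{1}{-10499 + 7744 - 4048} = \frac{1}{-6803} = - \frac{1}{6803}$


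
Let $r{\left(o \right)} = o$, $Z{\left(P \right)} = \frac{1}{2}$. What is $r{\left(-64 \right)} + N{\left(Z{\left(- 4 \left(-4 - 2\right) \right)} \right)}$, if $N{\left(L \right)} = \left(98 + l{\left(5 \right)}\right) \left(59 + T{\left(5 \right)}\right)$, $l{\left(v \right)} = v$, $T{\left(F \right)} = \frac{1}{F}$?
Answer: $\frac{30168}{5} \approx 6033.6$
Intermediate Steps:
$Z{\left(P \right)} = \frac{1}{2}$
$N{\left(L \right)} = \frac{30488}{5}$ ($N{\left(L \right)} = \left(98 + 5\right) \left(59 + \frac{1}{5}\right) = 103 \left(59 + \frac{1}{5}\right) = 103 \cdot \frac{296}{5} = \frac{30488}{5}$)
$r{\left(-64 \right)} + N{\left(Z{\left(- 4 \left(-4 - 2\right) \right)} \right)} = -64 + \frac{30488}{5} = \frac{30168}{5}$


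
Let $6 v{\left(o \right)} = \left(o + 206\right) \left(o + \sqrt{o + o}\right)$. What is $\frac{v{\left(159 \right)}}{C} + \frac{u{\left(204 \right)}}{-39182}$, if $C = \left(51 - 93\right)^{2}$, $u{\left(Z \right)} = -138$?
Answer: $\frac{379231327}{69117048} + \frac{365 \sqrt{318}}{10584} \approx 6.1018$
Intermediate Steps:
$v{\left(o \right)} = \frac{\left(206 + o\right) \left(o + \sqrt{2} \sqrt{o}\right)}{6}$ ($v{\left(o \right)} = \frac{\left(o + 206\right) \left(o + \sqrt{o + o}\right)}{6} = \frac{\left(206 + o\right) \left(o + \sqrt{2 o}\right)}{6} = \frac{\left(206 + o\right) \left(o + \sqrt{2} \sqrt{o}\right)}{6}$)
$C = 1764$ ($C = \left(-42\right)^{2} = 1764$)
$\frac{v{\left(159 \right)}}{C} + \frac{u{\left(204 \right)}}{-39182} = \frac{\frac{159^{2}}{6} + \frac{103}{3} \cdot 159 + \frac{\sqrt{2} \cdot 159^{\frac{3}{2}}}{6} + \frac{103 \sqrt{2} \sqrt{159}}{3}}{1764} - \frac{138}{-39182} = \left(\frac{1}{6} \cdot 25281 + 5459 + \frac{\sqrt{2} \cdot 159 \sqrt{159}}{6} + \frac{103 \sqrt{318}}{3}\right) \frac{1}{1764} - - \frac{69}{19591} = \left(\frac{8427}{2} + 5459 + \frac{53 \sqrt{318}}{2} + \frac{103 \sqrt{318}}{3}\right) \frac{1}{1764} + \frac{69}{19591} = \left(\frac{19345}{2} + \frac{365 \sqrt{318}}{6}\right) \frac{1}{1764} + \frac{69}{19591} = \left(\frac{19345}{3528} + \frac{365 \sqrt{318}}{10584}\right) + \frac{69}{19591} = \frac{379231327}{69117048} + \frac{365 \sqrt{318}}{10584}$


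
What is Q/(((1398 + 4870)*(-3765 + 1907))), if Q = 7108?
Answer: -1777/2911486 ≈ -0.00061034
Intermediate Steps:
Q/(((1398 + 4870)*(-3765 + 1907))) = 7108/(((1398 + 4870)*(-3765 + 1907))) = 7108/((6268*(-1858))) = 7108/(-11645944) = 7108*(-1/11645944) = -1777/2911486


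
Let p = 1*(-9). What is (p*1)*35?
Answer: -315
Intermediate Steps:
p = -9
(p*1)*35 = -9*1*35 = -9*35 = -315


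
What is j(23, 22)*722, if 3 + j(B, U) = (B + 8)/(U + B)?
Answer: -75088/45 ≈ -1668.6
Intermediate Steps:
j(B, U) = -3 + (8 + B)/(B + U) (j(B, U) = -3 + (B + 8)/(U + B) = -3 + (8 + B)/(B + U))
j(23, 22)*722 = ((8 - 3*22 - 2*23)/(23 + 22))*722 = ((8 - 66 - 46)/45)*722 = ((1/45)*(-104))*722 = -104/45*722 = -75088/45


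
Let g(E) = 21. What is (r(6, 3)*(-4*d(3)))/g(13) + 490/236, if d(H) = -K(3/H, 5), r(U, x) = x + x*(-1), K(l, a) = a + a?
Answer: 245/118 ≈ 2.0763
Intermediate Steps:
K(l, a) = 2*a
r(U, x) = 0 (r(U, x) = x - x = 0)
d(H) = -10 (d(H) = -2*5 = -1*10 = -10)
(r(6, 3)*(-4*d(3)))/g(13) + 490/236 = (0*(-4*(-10)))/21 + 490/236 = (0*40)*(1/21) + 490*(1/236) = 0*(1/21) + 245/118 = 0 + 245/118 = 245/118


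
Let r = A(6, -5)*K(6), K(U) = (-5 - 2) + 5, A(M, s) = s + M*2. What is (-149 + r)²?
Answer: 26569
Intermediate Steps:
A(M, s) = s + 2*M
K(U) = -2 (K(U) = -7 + 5 = -2)
r = -14 (r = (-5 + 2*6)*(-2) = (-5 + 12)*(-2) = 7*(-2) = -14)
(-149 + r)² = (-149 - 14)² = (-163)² = 26569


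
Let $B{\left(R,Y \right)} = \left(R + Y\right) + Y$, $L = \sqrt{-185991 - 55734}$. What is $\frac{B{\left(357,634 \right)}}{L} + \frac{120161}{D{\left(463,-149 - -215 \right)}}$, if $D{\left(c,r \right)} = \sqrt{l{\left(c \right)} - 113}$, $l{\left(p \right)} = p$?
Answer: $\frac{120161 \sqrt{14}}{70} - \frac{325 i \sqrt{9669}}{9669} \approx 6422.9 - 3.3052 i$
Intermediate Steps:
$L = 5 i \sqrt{9669}$ ($L = \sqrt{-241725} = 5 i \sqrt{9669} \approx 491.66 i$)
$D{\left(c,r \right)} = \sqrt{-113 + c}$ ($D{\left(c,r \right)} = \sqrt{c - 113} = \sqrt{-113 + c}$)
$B{\left(R,Y \right)} = R + 2 Y$
$\frac{B{\left(357,634 \right)}}{L} + \frac{120161}{D{\left(463,-149 - -215 \right)}} = \frac{357 + 2 \cdot 634}{5 i \sqrt{9669}} + \frac{120161}{\sqrt{-113 + 463}} = \left(357 + 1268\right) \left(- \frac{i \sqrt{9669}}{48345}\right) + \frac{120161}{\sqrt{350}} = 1625 \left(- \frac{i \sqrt{9669}}{48345}\right) + \frac{120161}{5 \sqrt{14}} = - \frac{325 i \sqrt{9669}}{9669} + 120161 \frac{\sqrt{14}}{70} = - \frac{325 i \sqrt{9669}}{9669} + \frac{120161 \sqrt{14}}{70} = \frac{120161 \sqrt{14}}{70} - \frac{325 i \sqrt{9669}}{9669}$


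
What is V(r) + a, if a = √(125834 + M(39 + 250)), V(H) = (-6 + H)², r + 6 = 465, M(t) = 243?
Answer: 205209 + 7*√2573 ≈ 2.0556e+5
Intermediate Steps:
r = 459 (r = -6 + 465 = 459)
a = 7*√2573 (a = √(125834 + 243) = √126077 = 7*√2573 ≈ 355.07)
V(r) + a = (-6 + 459)² + 7*√2573 = 453² + 7*√2573 = 205209 + 7*√2573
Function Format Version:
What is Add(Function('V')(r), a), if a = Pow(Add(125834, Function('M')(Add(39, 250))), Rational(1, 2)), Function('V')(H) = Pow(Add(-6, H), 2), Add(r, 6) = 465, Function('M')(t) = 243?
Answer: Add(205209, Mul(7, Pow(2573, Rational(1, 2)))) ≈ 2.0556e+5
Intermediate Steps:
r = 459 (r = Add(-6, 465) = 459)
a = Mul(7, Pow(2573, Rational(1, 2))) (a = Pow(Add(125834, 243), Rational(1, 2)) = Pow(126077, Rational(1, 2)) = Mul(7, Pow(2573, Rational(1, 2))) ≈ 355.07)
Add(Function('V')(r), a) = Add(Pow(Add(-6, 459), 2), Mul(7, Pow(2573, Rational(1, 2)))) = Add(Pow(453, 2), Mul(7, Pow(2573, Rational(1, 2)))) = Add(205209, Mul(7, Pow(2573, Rational(1, 2))))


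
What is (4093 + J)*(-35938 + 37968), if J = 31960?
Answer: 73187590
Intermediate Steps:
(4093 + J)*(-35938 + 37968) = (4093 + 31960)*(-35938 + 37968) = 36053*2030 = 73187590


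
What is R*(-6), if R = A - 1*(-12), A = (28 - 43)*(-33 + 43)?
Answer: 828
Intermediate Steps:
A = -150 (A = -15*10 = -150)
R = -138 (R = -150 - 1*(-12) = -150 + 12 = -138)
R*(-6) = -138*(-6) = 828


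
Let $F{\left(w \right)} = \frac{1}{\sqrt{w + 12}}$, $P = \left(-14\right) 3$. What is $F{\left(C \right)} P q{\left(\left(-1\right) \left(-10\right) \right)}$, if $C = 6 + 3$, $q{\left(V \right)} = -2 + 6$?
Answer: $- 8 \sqrt{21} \approx -36.661$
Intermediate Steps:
$P = -42$
$q{\left(V \right)} = 4$
$C = 9$
$F{\left(w \right)} = \frac{1}{\sqrt{12 + w}}$
$F{\left(C \right)} P q{\left(\left(-1\right) \left(-10\right) \right)} = \frac{1}{\sqrt{12 + 9}} \left(-42\right) 4 = \frac{1}{\sqrt{21}} \left(-42\right) 4 = \frac{\sqrt{21}}{21} \left(-42\right) 4 = - 2 \sqrt{21} \cdot 4 = - 8 \sqrt{21}$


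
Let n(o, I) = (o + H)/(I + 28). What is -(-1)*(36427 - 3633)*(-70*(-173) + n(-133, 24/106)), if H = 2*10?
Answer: 296959032687/748 ≈ 3.9700e+8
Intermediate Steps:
H = 20
n(o, I) = (20 + o)/(28 + I) (n(o, I) = (o + 20)/(I + 28) = (20 + o)/(28 + I))
-(-1)*(36427 - 3633)*(-70*(-173) + n(-133, 24/106)) = -(-1)*(36427 - 3633)*(-70*(-173) + (20 - 133)/(28 + 24/106)) = -(-1)*32794*(12110 - 113/(28 + 24*(1/106))) = -(-1)*32794*(12110 - 113/(28 + 12/53)) = -(-1)*32794*(12110 - 113/(1496/53)) = -(-1)*32794*(12110 + (53/1496)*(-113)) = -(-1)*32794*(12110 - 5989/1496) = -(-1)*32794*(18110571/1496) = -(-1)*296959032687/748 = -1*(-296959032687/748) = 296959032687/748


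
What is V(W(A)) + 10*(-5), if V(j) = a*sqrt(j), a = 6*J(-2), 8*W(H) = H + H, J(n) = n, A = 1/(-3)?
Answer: -50 - 2*I*sqrt(3) ≈ -50.0 - 3.4641*I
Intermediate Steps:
A = -1/3 ≈ -0.33333
W(H) = H/4 (W(H) = (H + H)/8 = (2*H)/8 = H/4)
a = -12 (a = 6*(-2) = -12)
V(j) = -12*sqrt(j)
V(W(A)) + 10*(-5) = -12*I*sqrt(3)/6 + 10*(-5) = -2*I*sqrt(3) - 50 = -50 - 2*I*sqrt(3)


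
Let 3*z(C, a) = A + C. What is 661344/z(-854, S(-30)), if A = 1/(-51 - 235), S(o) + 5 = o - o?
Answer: -189144384/81415 ≈ -2323.2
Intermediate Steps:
S(o) = -5 (S(o) = -5 + (o - o) = -5 + 0 = -5)
A = -1/286 (A = 1/(-286) = -1/286 ≈ -0.0034965)
z(C, a) = -1/858 + C/3 (z(C, a) = (-1/286 + C)/3 = -1/858 + C/3)
661344/z(-854, S(-30)) = 661344/(-1/858 + (1/3)*(-854)) = 661344/(-1/858 - 854/3) = 661344/(-81415/286) = 661344*(-286/81415) = -189144384/81415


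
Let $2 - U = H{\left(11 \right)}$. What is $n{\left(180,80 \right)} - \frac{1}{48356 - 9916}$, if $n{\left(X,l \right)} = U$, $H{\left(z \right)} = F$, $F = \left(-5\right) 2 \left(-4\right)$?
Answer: $- \frac{1460721}{38440} \approx -38.0$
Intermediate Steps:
$F = 40$ ($F = \left(-10\right) \left(-4\right) = 40$)
$H{\left(z \right)} = 40$
$U = -38$ ($U = 2 - 40 = -38$)
$n{\left(X,l \right)} = -38$
$n{\left(180,80 \right)} - \frac{1}{48356 - 9916} = -38 - \frac{1}{48356 - 9916} = -38 - \frac{1}{38440} = - \frac{1460721}{38440}$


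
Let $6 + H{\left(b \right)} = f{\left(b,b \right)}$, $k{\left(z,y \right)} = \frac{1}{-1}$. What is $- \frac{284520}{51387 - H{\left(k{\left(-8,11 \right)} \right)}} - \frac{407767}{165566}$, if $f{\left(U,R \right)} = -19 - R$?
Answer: $- \frac{22690182519}{2837304542} \approx -7.9971$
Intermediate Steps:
$k{\left(z,y \right)} = -1$
$H{\left(b \right)} = -25 - b$ ($H{\left(b \right)} = -6 - \left(19 + b\right) = -25 - b$)
$- \frac{284520}{51387 - H{\left(k{\left(-8,11 \right)} \right)}} - \frac{407767}{165566} = - \frac{284520}{51387 - \left(-25 - -1\right)} - \frac{407767}{165566} = - \frac{284520}{51387 - \left(-25 + 1\right)} - \frac{407767}{165566} = - \frac{284520}{51387 - -24} - \frac{407767}{165566} = - \frac{284520}{51387 + 24} - \frac{407767}{165566} = - \frac{284520}{51411} - \frac{407767}{165566} = \left(-284520\right) \frac{1}{51411} - \frac{407767}{165566} = - \frac{94840}{17137} - \frac{407767}{165566} = - \frac{22690182519}{2837304542}$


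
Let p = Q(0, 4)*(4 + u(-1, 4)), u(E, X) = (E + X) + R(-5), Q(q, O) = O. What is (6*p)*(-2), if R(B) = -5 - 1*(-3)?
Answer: -240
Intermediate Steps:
R(B) = -2 (R(B) = -5 + 3 = -2)
u(E, X) = -2 + E + X (u(E, X) = (E + X) - 2 = -2 + E + X)
p = 20 (p = 4*(4 + (-2 - 1 + 4)) = 4*(4 + 1) = 4*5 = 20)
(6*p)*(-2) = (6*20)*(-2) = 120*(-2) = -240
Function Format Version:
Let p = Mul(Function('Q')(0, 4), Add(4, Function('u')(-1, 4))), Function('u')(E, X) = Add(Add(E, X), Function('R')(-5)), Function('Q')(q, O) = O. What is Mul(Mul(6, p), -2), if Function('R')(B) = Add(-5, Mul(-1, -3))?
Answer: -240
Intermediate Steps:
Function('R')(B) = -2 (Function('R')(B) = Add(-5, 3) = -2)
Function('u')(E, X) = Add(-2, E, X) (Function('u')(E, X) = Add(Add(E, X), -2) = Add(-2, E, X))
p = 20 (p = Mul(4, Add(4, Add(-2, -1, 4))) = Mul(4, Add(4, 1)) = Mul(4, 5) = 20)
Mul(Mul(6, p), -2) = Mul(Mul(6, 20), -2) = Mul(120, -2) = -240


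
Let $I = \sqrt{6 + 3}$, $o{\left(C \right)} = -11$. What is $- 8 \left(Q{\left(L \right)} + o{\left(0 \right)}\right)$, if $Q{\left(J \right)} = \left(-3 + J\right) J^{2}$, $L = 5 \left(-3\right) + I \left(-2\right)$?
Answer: $84760$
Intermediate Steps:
$I = 3$ ($I = \sqrt{9} = 3$)
$L = -21$ ($L = 5 \left(-3\right) + 3 \left(-2\right) = -15 - 6 = -21$)
$Q{\left(J \right)} = J^{2} \left(-3 + J\right)$
$- 8 \left(Q{\left(L \right)} + o{\left(0 \right)}\right) = - 8 \left(\left(-21\right)^{2} \left(-3 - 21\right) - 11\right) = - 8 \left(441 \left(-24\right) - 11\right) = - 8 \left(-10584 - 11\right) = \left(-8\right) \left(-10595\right) = 84760$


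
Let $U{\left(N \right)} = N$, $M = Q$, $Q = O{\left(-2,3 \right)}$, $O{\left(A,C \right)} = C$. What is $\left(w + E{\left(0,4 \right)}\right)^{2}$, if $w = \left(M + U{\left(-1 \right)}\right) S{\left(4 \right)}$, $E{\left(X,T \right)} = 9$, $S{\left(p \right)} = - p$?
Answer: $1$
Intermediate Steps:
$Q = 3$
$M = 3$
$w = -8$ ($w = \left(3 - 1\right) \left(\left(-1\right) 4\right) = 2 \left(-4\right) = -8$)
$\left(w + E{\left(0,4 \right)}\right)^{2} = \left(-8 + 9\right)^{2} = 1^{2} = 1$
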